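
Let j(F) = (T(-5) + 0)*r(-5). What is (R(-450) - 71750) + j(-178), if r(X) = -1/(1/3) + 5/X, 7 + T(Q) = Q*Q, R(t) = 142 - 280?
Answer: -71960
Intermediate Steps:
R(t) = -138
T(Q) = -7 + Q² (T(Q) = -7 + Q*Q = -7 + Q²)
r(X) = -3 + 5/X (r(X) = -1/⅓ + 5/X = -1*3 + 5/X = -3 + 5/X)
j(F) = -72 (j(F) = ((-7 + (-5)²) + 0)*(-3 + 5/(-5)) = ((-7 + 25) + 0)*(-3 + 5*(-⅕)) = (18 + 0)*(-3 - 1) = 18*(-4) = -72)
(R(-450) - 71750) + j(-178) = (-138 - 71750) - 72 = -71888 - 72 = -71960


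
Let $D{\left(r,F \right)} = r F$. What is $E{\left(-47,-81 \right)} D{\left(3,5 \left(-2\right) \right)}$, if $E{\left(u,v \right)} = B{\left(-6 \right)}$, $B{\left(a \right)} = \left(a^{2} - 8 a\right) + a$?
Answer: $-2340$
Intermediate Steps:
$B{\left(a \right)} = a^{2} - 7 a$
$E{\left(u,v \right)} = 78$ ($E{\left(u,v \right)} = - 6 \left(-7 - 6\right) = \left(-6\right) \left(-13\right) = 78$)
$D{\left(r,F \right)} = F r$
$E{\left(-47,-81 \right)} D{\left(3,5 \left(-2\right) \right)} = 78 \cdot 5 \left(-2\right) 3 = 78 \left(\left(-10\right) 3\right) = 78 \left(-30\right) = -2340$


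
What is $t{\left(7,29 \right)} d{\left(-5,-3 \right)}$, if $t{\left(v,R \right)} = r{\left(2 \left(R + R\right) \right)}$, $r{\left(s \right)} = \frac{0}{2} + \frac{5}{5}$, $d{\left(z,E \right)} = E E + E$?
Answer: $6$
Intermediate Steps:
$d{\left(z,E \right)} = E + E^{2}$ ($d{\left(z,E \right)} = E^{2} + E = E + E^{2}$)
$r{\left(s \right)} = 1$ ($r{\left(s \right)} = 0 \cdot \frac{1}{2} + 5 \cdot \frac{1}{5} = 0 + 1 = 1$)
$t{\left(v,R \right)} = 1$
$t{\left(7,29 \right)} d{\left(-5,-3 \right)} = 1 \left(- 3 \left(1 - 3\right)\right) = 1 \left(\left(-3\right) \left(-2\right)\right) = 1 \cdot 6 = 6$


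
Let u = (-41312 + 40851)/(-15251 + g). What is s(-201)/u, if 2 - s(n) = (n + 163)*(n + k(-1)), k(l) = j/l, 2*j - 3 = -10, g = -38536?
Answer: -403563861/461 ≈ -8.7541e+5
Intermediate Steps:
j = -7/2 (j = 3/2 + (½)*(-10) = 3/2 - 5 = -7/2 ≈ -3.5000)
u = 461/53787 (u = (-41312 + 40851)/(-15251 - 38536) = -461/(-53787) = -461*(-1/53787) = 461/53787 ≈ 0.0085708)
k(l) = -7/(2*l)
s(n) = 2 - (163 + n)*(7/2 + n) (s(n) = 2 - (n + 163)*(n - 7/2/(-1)) = 2 - (163 + n)*(n - 7/2*(-1)) = 2 - (163 + n)*(n + 7/2) = 2 - (163 + n)*(7/2 + n))
s(-201)/u = (-1137/2 - 1*(-201)² - 333/2*(-201))/(461/53787) = (-1137/2 - 1*40401 + 66933/2)*(53787/461) = (-1137/2 - 40401 + 66933/2)*(53787/461) = -7503*53787/461 = -403563861/461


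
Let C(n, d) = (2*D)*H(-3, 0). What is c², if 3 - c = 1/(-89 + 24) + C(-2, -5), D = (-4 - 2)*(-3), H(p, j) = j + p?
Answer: 52070656/4225 ≈ 12324.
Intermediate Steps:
D = 18 (D = -6*(-3) = 18)
C(n, d) = -108 (C(n, d) = (2*18)*(0 - 3) = 36*(-3) = -108)
c = 7216/65 (c = 3 - (1/(-89 + 24) - 108) = 3 - (1/(-65) - 108) = 3 - (-1/65 - 108) = 3 - 1*(-7021/65) = 3 + 7021/65 = 7216/65 ≈ 111.02)
c² = (7216/65)² = 52070656/4225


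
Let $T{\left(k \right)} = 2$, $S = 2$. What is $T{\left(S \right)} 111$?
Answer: $222$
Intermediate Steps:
$T{\left(S \right)} 111 = 2 \cdot 111 = 222$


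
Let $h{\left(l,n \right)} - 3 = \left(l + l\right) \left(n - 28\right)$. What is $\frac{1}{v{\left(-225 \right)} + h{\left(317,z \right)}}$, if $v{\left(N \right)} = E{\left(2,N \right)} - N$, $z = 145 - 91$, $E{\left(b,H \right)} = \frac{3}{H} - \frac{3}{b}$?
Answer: $\frac{150}{2506573} \approx 5.9843 \cdot 10^{-5}$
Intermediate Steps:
$E{\left(b,H \right)} = - \frac{3}{b} + \frac{3}{H}$
$z = 54$
$h{\left(l,n \right)} = 3 + 2 l \left(-28 + n\right)$ ($h{\left(l,n \right)} = 3 + \left(l + l\right) \left(n - 28\right) = 3 + 2 l \left(-28 + n\right)$)
$v{\left(N \right)} = - \frac{3}{2} - N + \frac{3}{N}$ ($v{\left(N \right)} = \left(- \frac{3}{2} + \frac{3}{N}\right) - N = - \frac{3}{2} - N + \frac{3}{N}$)
$\frac{1}{v{\left(-225 \right)} + h{\left(317,z \right)}} = \frac{1}{\left(- \frac{3}{2} - -225 + \frac{3}{-225}\right) + \left(3 - 17752 + 2 \cdot 317 \cdot 54\right)} = \frac{1}{\left(- \frac{3}{2} + 225 + 3 \left(- \frac{1}{225}\right)\right) + \left(3 - 17752 + 34236\right)} = \frac{1}{\left(- \frac{3}{2} + 225 - \frac{1}{75}\right) + 16487} = \frac{1}{\frac{33523}{150} + 16487} = \frac{1}{\frac{2506573}{150}} = \frac{150}{2506573}$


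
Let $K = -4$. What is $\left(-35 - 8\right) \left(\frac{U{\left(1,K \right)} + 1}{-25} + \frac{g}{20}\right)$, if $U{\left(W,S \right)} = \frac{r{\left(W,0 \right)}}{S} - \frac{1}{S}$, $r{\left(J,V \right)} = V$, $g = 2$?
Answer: $- \frac{43}{20} \approx -2.15$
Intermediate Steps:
$U{\left(W,S \right)} = - \frac{1}{S}$ ($U{\left(W,S \right)} = \frac{0}{S} - \frac{1}{S} = 0 - \frac{1}{S} = - \frac{1}{S}$)
$\left(-35 - 8\right) \left(\frac{U{\left(1,K \right)} + 1}{-25} + \frac{g}{20}\right) = \left(-35 - 8\right) \left(\frac{- \frac{1}{-4} + 1}{-25} + \frac{2}{20}\right) = - 43 \left(\left(\left(-1\right) \left(- \frac{1}{4}\right) + 1\right) \left(- \frac{1}{25}\right) + 2 \cdot \frac{1}{20}\right) = - 43 \left(\left(\frac{1}{4} + 1\right) \left(- \frac{1}{25}\right) + \frac{1}{10}\right) = - 43 \left(\frac{5}{4} \left(- \frac{1}{25}\right) + \frac{1}{10}\right) = - 43 \left(- \frac{1}{20} + \frac{1}{10}\right) = \left(-43\right) \frac{1}{20} = - \frac{43}{20}$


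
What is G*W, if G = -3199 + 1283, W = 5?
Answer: -9580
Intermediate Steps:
G = -1916
G*W = -1916*5 = -9580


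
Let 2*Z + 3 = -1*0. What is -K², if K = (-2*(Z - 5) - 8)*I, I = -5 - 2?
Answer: -1225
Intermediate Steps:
Z = -3/2 (Z = -3/2 + (-1*0)/2 = -3/2 + (½)*0 = -3/2 + 0 = -3/2 ≈ -1.5000)
I = -7
K = -35 (K = (-2*(-3/2 - 5) - 8)*(-7) = (-2*(-13/2) - 8)*(-7) = (13 - 8)*(-7) = 5*(-7) = -35)
-K² = -1*(-35)² = -1*1225 = -1225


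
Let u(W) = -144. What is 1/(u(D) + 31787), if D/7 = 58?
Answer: 1/31643 ≈ 3.1603e-5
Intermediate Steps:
D = 406 (D = 7*58 = 406)
1/(u(D) + 31787) = 1/(-144 + 31787) = 1/31643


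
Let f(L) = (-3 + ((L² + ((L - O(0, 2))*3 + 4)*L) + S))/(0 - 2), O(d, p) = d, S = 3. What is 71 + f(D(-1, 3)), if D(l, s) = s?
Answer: 47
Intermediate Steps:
f(L) = -L²/2 - L*(4 + 3*L)/2 (f(L) = (-3 + ((L² + ((L - 1*0)*3 + 4)*L) + 3))/(0 - 2) = (-3 + ((L² + ((L + 0)*3 + 4)*L) + 3))/(-2) = (-3 + ((L² + (L*3 + 4)*L) + 3))*(-½) = (-3 + ((L² + (3*L + 4)*L) + 3))*(-½) = (-3 + ((L² + (4 + 3*L)*L) + 3))*(-½) = (-3 + ((L² + L*(4 + 3*L)) + 3))*(-½) = (-3 + (3 + L² + L*(4 + 3*L)))*(-½) = (L² + L*(4 + 3*L))*(-½) = -L²/2 - L*(4 + 3*L)/2)
71 + f(D(-1, 3)) = 71 + 2*3*(-1 - 1*3) = 71 + 2*3*(-1 - 3) = 71 + 2*3*(-4) = 71 - 24 = 47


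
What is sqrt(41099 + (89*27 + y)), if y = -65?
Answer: sqrt(43437) ≈ 208.42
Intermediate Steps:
sqrt(41099 + (89*27 + y)) = sqrt(41099 + (89*27 - 65)) = sqrt(41099 + (2403 - 65)) = sqrt(41099 + 2338) = sqrt(43437)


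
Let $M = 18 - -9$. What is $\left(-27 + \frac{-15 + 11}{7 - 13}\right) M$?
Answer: $-711$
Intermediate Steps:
$M = 27$ ($M = 18 + 9 = 27$)
$\left(-27 + \frac{-15 + 11}{7 - 13}\right) M = \left(-27 + \frac{-15 + 11}{7 - 13}\right) 27 = \left(-27 - \frac{4}{-6}\right) 27 = \left(-27 - - \frac{2}{3}\right) 27 = \left(-27 + \frac{2}{3}\right) 27 = \left(- \frac{79}{3}\right) 27 = -711$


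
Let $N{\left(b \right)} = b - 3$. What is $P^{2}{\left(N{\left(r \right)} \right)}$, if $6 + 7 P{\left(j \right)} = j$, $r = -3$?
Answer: $\frac{144}{49} \approx 2.9388$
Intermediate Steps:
$N{\left(b \right)} = -3 + b$ ($N{\left(b \right)} = b - 3 = -3 + b$)
$P{\left(j \right)} = - \frac{6}{7} + \frac{j}{7}$
$P^{2}{\left(N{\left(r \right)} \right)} = \left(- \frac{6}{7} + \frac{-3 - 3}{7}\right)^{2} = \left(- \frac{6}{7} + \frac{1}{7} \left(-6\right)\right)^{2} = \left(- \frac{6}{7} - \frac{6}{7}\right)^{2} = \left(- \frac{12}{7}\right)^{2} = \frac{144}{49}$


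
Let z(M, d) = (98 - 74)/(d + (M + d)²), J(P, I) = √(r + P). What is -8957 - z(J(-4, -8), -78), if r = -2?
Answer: (-4478502*I - 116441*√6)/(13*√6 + 500*I) ≈ -8957.0 - 0.00025368*I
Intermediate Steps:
J(P, I) = √(-2 + P)
z(M, d) = 24/(d + (M + d)²)
-8957 - z(J(-4, -8), -78) = -8957 - 24/(-78 + (√(-2 - 4) - 78)²) = -8957 - 24/(-78 + (√(-6) - 78)²) = -8957 - 24/(-78 + (I*√6 - 78)²) = -8957 - 24/(-78 + (-78 + I*√6)²)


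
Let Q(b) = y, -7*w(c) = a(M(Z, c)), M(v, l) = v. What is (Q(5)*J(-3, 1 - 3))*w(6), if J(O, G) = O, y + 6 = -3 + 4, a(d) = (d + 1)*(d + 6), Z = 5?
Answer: -990/7 ≈ -141.43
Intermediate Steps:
a(d) = (1 + d)*(6 + d)
w(c) = -66/7 (w(c) = -(6 + 5² + 7*5)/7 = -(6 + 25 + 35)/7 = -⅐*66 = -66/7)
y = -5 (y = -6 + (-3 + 4) = -6 + 1 = -5)
Q(b) = -5
(Q(5)*J(-3, 1 - 3))*w(6) = -5*(-3)*(-66/7) = 15*(-66/7) = -990/7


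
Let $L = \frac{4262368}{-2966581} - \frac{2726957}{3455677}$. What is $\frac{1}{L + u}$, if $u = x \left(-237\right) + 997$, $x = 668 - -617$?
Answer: $- \frac{10251545730337}{3111859022458222829} \approx -3.2943 \cdot 10^{-6}$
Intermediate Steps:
$x = 1285$ ($x = 668 + 617 = 1285$)
$u = -303548$ ($u = 1285 \left(-237\right) + 997 = -304545 + 997 = -303548$)
$L = - \frac{22819105887153}{10251545730337}$ ($L = 4262368 \left(- \frac{1}{2966581}\right) - \frac{2726957}{3455677} = - \frac{4262368}{2966581} - \frac{2726957}{3455677} = - \frac{22819105887153}{10251545730337} \approx -2.2259$)
$\frac{1}{L + u} = \frac{1}{- \frac{22819105887153}{10251545730337} - 303548} = \frac{1}{- \frac{3111859022458222829}{10251545730337}} = - \frac{10251545730337}{3111859022458222829}$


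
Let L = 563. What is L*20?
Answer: 11260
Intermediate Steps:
L*20 = 563*20 = 11260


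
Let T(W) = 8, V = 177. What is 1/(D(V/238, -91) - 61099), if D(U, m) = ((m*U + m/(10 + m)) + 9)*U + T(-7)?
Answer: -31212/1908108229 ≈ -1.6358e-5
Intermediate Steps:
D(U, m) = 8 + U*(9 + U*m + m/(10 + m)) (D(U, m) = ((m*U + m/(10 + m)) + 9)*U + 8 = ((U*m + m/(10 + m)) + 9)*U + 8 = (9 + U*m + m/(10 + m))*U + 8 = U*(9 + U*m + m/(10 + m)) + 8 = 8 + U*(9 + U*m + m/(10 + m)))
1/(D(V/238, -91) - 61099) = 1/((80 + 8*(-91) + 90*(177/238) + (177/238)²*(-91)² + 10*(177/238)*(-91) + 10*(-91)*(177/238)²)/(10 - 91) - 61099) = 1/((80 - 728 + 90*(177*(1/238)) + (177*(1/238))²*8281 + 10*(177*(1/238))*(-91) + 10*(-91)*(177*(1/238))²)/(-81) - 61099) = 1/(-(80 - 728 + 90*(177/238) + (177/238)²*8281 + 10*(177/238)*(-91) + 10*(-91)*(177/238)²)/81 - 61099) = 1/(-(80 - 728 + 7965/119 + (31329/56644)*8281 - 11505/17 + 10*(-91)*(31329/56644))/81 - 61099) = 1/(-(80 - 728 + 7965/119 + 5294601/1156 - 11505/17 - 2036385/4046)/81 - 61099) = 1/(-1/81*3258723/1156 - 61099) = 1/(-1086241/31212 - 61099) = 1/(-1908108229/31212) = -31212/1908108229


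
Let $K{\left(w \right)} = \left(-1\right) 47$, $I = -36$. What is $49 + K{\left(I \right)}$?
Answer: $2$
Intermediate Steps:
$K{\left(w \right)} = -47$
$49 + K{\left(I \right)} = 49 - 47 = 2$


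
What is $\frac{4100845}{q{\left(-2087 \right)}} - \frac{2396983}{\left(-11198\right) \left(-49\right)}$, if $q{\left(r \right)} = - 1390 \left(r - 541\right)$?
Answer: $- \frac{650584528717}{200436450984} \approx -3.2458$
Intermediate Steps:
$q{\left(r \right)} = 751990 - 1390 r$ ($q{\left(r \right)} = - 1390 \left(-541 + r\right) = 751990 - 1390 r$)
$\frac{4100845}{q{\left(-2087 \right)}} - \frac{2396983}{\left(-11198\right) \left(-49\right)} = \frac{4100845}{751990 - -2900930} - \frac{2396983}{\left(-11198\right) \left(-49\right)} = \frac{4100845}{751990 + 2900930} - \frac{2396983}{548702} = \frac{4100845}{3652920} - \frac{2396983}{548702} = 4100845 \cdot \frac{1}{3652920} - \frac{2396983}{548702} = \frac{820169}{730584} - \frac{2396983}{548702} = - \frac{650584528717}{200436450984}$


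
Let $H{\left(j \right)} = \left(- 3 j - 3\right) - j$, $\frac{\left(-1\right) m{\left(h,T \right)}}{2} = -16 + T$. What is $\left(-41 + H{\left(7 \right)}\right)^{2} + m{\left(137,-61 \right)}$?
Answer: $5338$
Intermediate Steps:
$m{\left(h,T \right)} = 32 - 2 T$ ($m{\left(h,T \right)} = - 2 \left(-16 + T\right) = 32 - 2 T$)
$H{\left(j \right)} = -3 - 4 j$ ($H{\left(j \right)} = \left(-3 - 3 j\right) - j = -3 - 4 j$)
$\left(-41 + H{\left(7 \right)}\right)^{2} + m{\left(137,-61 \right)} = \left(-41 - 31\right)^{2} + \left(32 - -122\right) = \left(-41 - 31\right)^{2} + \left(32 + 122\right) = \left(-41 - 31\right)^{2} + 154 = \left(-72\right)^{2} + 154 = 5184 + 154 = 5338$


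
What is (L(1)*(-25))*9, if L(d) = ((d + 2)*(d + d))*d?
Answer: -1350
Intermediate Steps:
L(d) = 2*d**2*(2 + d) (L(d) = ((2 + d)*(2*d))*d = (2*d*(2 + d))*d = 2*d**2*(2 + d))
(L(1)*(-25))*9 = ((2*1**2*(2 + 1))*(-25))*9 = ((2*1*3)*(-25))*9 = (6*(-25))*9 = -150*9 = -1350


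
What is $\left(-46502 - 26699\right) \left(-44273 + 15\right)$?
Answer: $3239729858$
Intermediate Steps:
$\left(-46502 - 26699\right) \left(-44273 + 15\right) = \left(-73201\right) \left(-44258\right) = 3239729858$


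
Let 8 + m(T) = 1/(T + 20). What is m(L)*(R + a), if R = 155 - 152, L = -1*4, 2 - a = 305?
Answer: 9525/4 ≈ 2381.3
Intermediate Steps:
a = -303 (a = 2 - 1*305 = 2 - 305 = -303)
L = -4
R = 3
m(T) = -8 + 1/(20 + T) (m(T) = -8 + 1/(T + 20) = -8 + 1/(20 + T))
m(L)*(R + a) = ((-159 - 8*(-4))/(20 - 4))*(3 - 303) = ((-159 + 32)/16)*(-300) = ((1/16)*(-127))*(-300) = -127/16*(-300) = 9525/4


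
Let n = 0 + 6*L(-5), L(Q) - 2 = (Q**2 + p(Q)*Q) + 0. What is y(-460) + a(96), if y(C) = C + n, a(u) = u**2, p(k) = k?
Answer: 9068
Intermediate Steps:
L(Q) = 2 + 2*Q**2 (L(Q) = 2 + ((Q**2 + Q*Q) + 0) = 2 + ((Q**2 + Q**2) + 0) = 2 + (2*Q**2 + 0) = 2 + 2*Q**2)
n = 312 (n = 0 + 6*(2 + 2*(-5)**2) = 0 + 6*(2 + 2*25) = 0 + 6*(2 + 50) = 0 + 6*52 = 0 + 312 = 312)
y(C) = 312 + C (y(C) = C + 312 = 312 + C)
y(-460) + a(96) = (312 - 460) + 96**2 = -148 + 9216 = 9068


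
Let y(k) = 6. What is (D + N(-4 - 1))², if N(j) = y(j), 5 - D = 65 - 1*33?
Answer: 441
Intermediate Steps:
D = -27 (D = 5 - (65 - 1*33) = 5 - (65 - 33) = 5 - 1*32 = 5 - 32 = -27)
N(j) = 6
(D + N(-4 - 1))² = (-27 + 6)² = (-21)² = 441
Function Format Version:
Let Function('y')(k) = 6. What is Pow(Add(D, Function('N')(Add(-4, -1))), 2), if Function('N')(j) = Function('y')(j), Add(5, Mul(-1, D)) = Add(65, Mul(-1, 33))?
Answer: 441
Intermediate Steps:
D = -27 (D = Add(5, Mul(-1, Add(65, Mul(-1, 33)))) = Add(5, Mul(-1, Add(65, -33))) = Add(5, Mul(-1, 32)) = Add(5, -32) = -27)
Function('N')(j) = 6
Pow(Add(D, Function('N')(Add(-4, -1))), 2) = Pow(Add(-27, 6), 2) = Pow(-21, 2) = 441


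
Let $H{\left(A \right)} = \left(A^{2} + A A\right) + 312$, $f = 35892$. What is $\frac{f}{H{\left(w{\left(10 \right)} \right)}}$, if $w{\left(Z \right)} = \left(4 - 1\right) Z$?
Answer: $\frac{2991}{176} \approx 16.994$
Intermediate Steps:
$w{\left(Z \right)} = 3 Z$
$H{\left(A \right)} = 312 + 2 A^{2}$ ($H{\left(A \right)} = \left(A^{2} + A^{2}\right) + 312 = 2 A^{2} + 312 = 312 + 2 A^{2}$)
$\frac{f}{H{\left(w{\left(10 \right)} \right)}} = \frac{35892}{312 + 2 \left(3 \cdot 10\right)^{2}} = \frac{35892}{312 + 2 \cdot 30^{2}} = \frac{35892}{312 + 2 \cdot 900} = \frac{35892}{312 + 1800} = \frac{35892}{2112} = 35892 \cdot \frac{1}{2112} = \frac{2991}{176}$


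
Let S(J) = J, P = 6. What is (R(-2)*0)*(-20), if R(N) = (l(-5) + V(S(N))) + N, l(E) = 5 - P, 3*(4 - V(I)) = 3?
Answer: 0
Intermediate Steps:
V(I) = 3 (V(I) = 4 - ⅓*3 = 4 - 1 = 3)
l(E) = -1 (l(E) = 5 - 1*6 = 5 - 6 = -1)
R(N) = 2 + N (R(N) = (-1 + 3) + N = 2 + N)
(R(-2)*0)*(-20) = ((2 - 2)*0)*(-20) = (0*0)*(-20) = 0*(-20) = 0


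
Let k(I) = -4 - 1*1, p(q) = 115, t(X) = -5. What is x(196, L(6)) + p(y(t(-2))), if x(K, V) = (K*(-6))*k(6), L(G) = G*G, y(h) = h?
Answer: 5995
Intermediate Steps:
L(G) = G²
k(I) = -5 (k(I) = -4 - 1 = -5)
x(K, V) = 30*K (x(K, V) = (K*(-6))*(-5) = -6*K*(-5) = 30*K)
x(196, L(6)) + p(y(t(-2))) = 30*196 + 115 = 5880 + 115 = 5995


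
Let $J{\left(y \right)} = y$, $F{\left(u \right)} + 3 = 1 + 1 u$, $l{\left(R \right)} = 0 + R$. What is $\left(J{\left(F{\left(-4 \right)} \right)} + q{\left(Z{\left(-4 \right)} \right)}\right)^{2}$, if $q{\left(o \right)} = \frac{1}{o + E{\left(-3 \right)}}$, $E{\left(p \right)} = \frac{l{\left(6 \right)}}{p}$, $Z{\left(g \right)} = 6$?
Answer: $\frac{529}{16} \approx 33.063$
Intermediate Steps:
$l{\left(R \right)} = R$
$F{\left(u \right)} = -2 + u$ ($F{\left(u \right)} = -3 + \left(1 + 1 u\right) = -3 + \left(1 + u\right) = -2 + u$)
$E{\left(p \right)} = \frac{6}{p}$
$q{\left(o \right)} = \frac{1}{-2 + o}$ ($q{\left(o \right)} = \frac{1}{o + \frac{6}{-3}} = \frac{1}{o + 6 \left(- \frac{1}{3}\right)} = \frac{1}{o - 2} = \frac{1}{-2 + o}$)
$\left(J{\left(F{\left(-4 \right)} \right)} + q{\left(Z{\left(-4 \right)} \right)}\right)^{2} = \left(\left(-2 - 4\right) + \frac{1}{-2 + 6}\right)^{2} = \left(-6 + \frac{1}{4}\right)^{2} = \left(- \frac{23}{4}\right)^{2} = \frac{529}{16}$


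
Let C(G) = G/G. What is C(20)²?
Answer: 1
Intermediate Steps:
C(G) = 1
C(20)² = 1² = 1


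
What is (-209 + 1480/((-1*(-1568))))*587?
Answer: -23937273/196 ≈ -1.2213e+5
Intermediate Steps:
(-209 + 1480/((-1*(-1568))))*587 = (-209 + 1480/1568)*587 = (-209 + 1480*(1/1568))*587 = (-209 + 185/196)*587 = -40779/196*587 = -23937273/196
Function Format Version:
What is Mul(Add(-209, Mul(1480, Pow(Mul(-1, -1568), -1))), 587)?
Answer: Rational(-23937273, 196) ≈ -1.2213e+5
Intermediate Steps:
Mul(Add(-209, Mul(1480, Pow(Mul(-1, -1568), -1))), 587) = Mul(Add(-209, Mul(1480, Pow(1568, -1))), 587) = Mul(Add(-209, Mul(1480, Rational(1, 1568))), 587) = Mul(Add(-209, Rational(185, 196)), 587) = Mul(Rational(-40779, 196), 587) = Rational(-23937273, 196)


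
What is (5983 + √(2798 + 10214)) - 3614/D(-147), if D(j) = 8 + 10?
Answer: 52040/9 + 2*√3253 ≈ 5896.3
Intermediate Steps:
D(j) = 18
(5983 + √(2798 + 10214)) - 3614/D(-147) = (5983 + √(2798 + 10214)) - 3614/18 = (5983 + √13012) - 3614*1/18 = (5983 + 2*√3253) - 1807/9 = 52040/9 + 2*√3253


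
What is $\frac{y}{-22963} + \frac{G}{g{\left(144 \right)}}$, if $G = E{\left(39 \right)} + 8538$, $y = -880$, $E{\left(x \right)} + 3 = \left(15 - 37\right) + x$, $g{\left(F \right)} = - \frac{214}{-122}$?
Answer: $\frac{11979248296}{2457041} \approx 4875.5$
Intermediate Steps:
$g{\left(F \right)} = \frac{107}{61}$ ($g{\left(F \right)} = \left(-214\right) \left(- \frac{1}{122}\right) = \frac{107}{61}$)
$E{\left(x \right)} = -25 + x$ ($E{\left(x \right)} = -3 + \left(\left(15 - 37\right) + x\right) = -3 + \left(-22 + x\right) = -25 + x$)
$G = 8552$ ($G = \left(-25 + 39\right) + 8538 = 14 + 8538 = 8552$)
$\frac{y}{-22963} + \frac{G}{g{\left(144 \right)}} = - \frac{880}{-22963} + \frac{8552}{\frac{107}{61}} = \left(-880\right) \left(- \frac{1}{22963}\right) + 8552 \cdot \frac{61}{107} = \frac{880}{22963} + \frac{521672}{107} = \frac{11979248296}{2457041}$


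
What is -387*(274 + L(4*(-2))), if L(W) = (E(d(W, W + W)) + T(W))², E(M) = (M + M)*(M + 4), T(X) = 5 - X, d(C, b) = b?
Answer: -61100721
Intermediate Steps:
E(M) = 2*M*(4 + M) (E(M) = (2*M)*(4 + M) = 2*M*(4 + M))
L(W) = (5 - W + 4*W*(4 + 2*W))² (L(W) = (2*(W + W)*(4 + (W + W)) + (5 - W))² = (2*(2*W)*(4 + 2*W) + (5 - W))² = (4*W*(4 + 2*W) + (5 - W))² = (5 - W + 4*W*(4 + 2*W))²)
-387*(274 + L(4*(-2))) = -387*(274 + (5 - 4*(-2) + 8*(4*(-2))*(2 + 4*(-2)))²) = -387*(274 + (5 - 1*(-8) + 8*(-8)*(2 - 8))²) = -387*(274 + (5 + 8 + 8*(-8)*(-6))²) = -387*(274 + (5 + 8 + 384)²) = -387*(274 + 397²) = -387*(274 + 157609) = -387*157883 = -61100721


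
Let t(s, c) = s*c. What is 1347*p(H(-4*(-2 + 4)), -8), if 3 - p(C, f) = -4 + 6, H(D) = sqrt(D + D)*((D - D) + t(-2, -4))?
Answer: 1347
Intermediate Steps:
t(s, c) = c*s
H(D) = 8*sqrt(2)*sqrt(D) (H(D) = sqrt(D + D)*((D - D) - 4*(-2)) = sqrt(2*D)*(0 + 8) = (sqrt(2)*sqrt(D))*8 = 8*sqrt(2)*sqrt(D))
p(C, f) = 1 (p(C, f) = 3 - (-4 + 6) = 3 - 1*2 = 3 - 2 = 1)
1347*p(H(-4*(-2 + 4)), -8) = 1347*1 = 1347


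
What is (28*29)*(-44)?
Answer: -35728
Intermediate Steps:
(28*29)*(-44) = 812*(-44) = -35728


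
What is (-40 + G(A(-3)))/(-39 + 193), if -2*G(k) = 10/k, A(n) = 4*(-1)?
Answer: -155/616 ≈ -0.25162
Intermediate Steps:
A(n) = -4
G(k) = -5/k
(-40 + G(A(-3)))/(-39 + 193) = (-40 - 5/(-4))/(-39 + 193) = (-40 - 5*(-1/4))/154 = (-40 + 5/4)*(1/154) = -155/4*1/154 = -155/616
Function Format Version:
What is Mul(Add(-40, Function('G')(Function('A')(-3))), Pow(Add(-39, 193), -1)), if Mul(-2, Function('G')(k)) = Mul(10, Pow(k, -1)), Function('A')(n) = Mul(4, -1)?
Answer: Rational(-155, 616) ≈ -0.25162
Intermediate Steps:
Function('A')(n) = -4
Function('G')(k) = Mul(-5, Pow(k, -1)) (Function('G')(k) = Mul(Rational(-1, 2), Mul(10, Pow(k, -1))) = Mul(-5, Pow(k, -1)))
Mul(Add(-40, Function('G')(Function('A')(-3))), Pow(Add(-39, 193), -1)) = Mul(Add(-40, Mul(-5, Pow(-4, -1))), Pow(Add(-39, 193), -1)) = Mul(Add(-40, Mul(-5, Rational(-1, 4))), Pow(154, -1)) = Mul(Add(-40, Rational(5, 4)), Rational(1, 154)) = Mul(Rational(-155, 4), Rational(1, 154)) = Rational(-155, 616)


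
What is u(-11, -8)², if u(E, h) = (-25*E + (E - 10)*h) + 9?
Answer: 204304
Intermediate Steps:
u(E, h) = 9 - 25*E + h*(-10 + E) (u(E, h) = (-25*E + (-10 + E)*h) + 9 = (-25*E + h*(-10 + E)) + 9 = 9 - 25*E + h*(-10 + E))
u(-11, -8)² = (9 - 25*(-11) - 10*(-8) - 11*(-8))² = (9 + 275 + 80 + 88)² = 452² = 204304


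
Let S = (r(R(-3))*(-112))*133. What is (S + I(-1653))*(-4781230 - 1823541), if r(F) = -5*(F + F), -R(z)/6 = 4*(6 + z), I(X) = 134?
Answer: 70836076508206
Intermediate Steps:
R(z) = -144 - 24*z (R(z) = -24*(6 + z) = -6*(24 + 4*z) = -144 - 24*z)
r(F) = -10*F
S = -10725120 (S = (-10*(-144 - 24*(-3))*(-112))*133 = (-10*(-144 + 72)*(-112))*133 = (-10*(-72)*(-112))*133 = (720*(-112))*133 = -80640*133 = -10725120)
(S + I(-1653))*(-4781230 - 1823541) = (-10725120 + 134)*(-4781230 - 1823541) = -10724986*(-6604771) = 70836076508206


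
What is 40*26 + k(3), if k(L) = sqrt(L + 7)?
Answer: 1040 + sqrt(10) ≈ 1043.2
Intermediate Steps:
k(L) = sqrt(7 + L)
40*26 + k(3) = 40*26 + sqrt(7 + 3) = 1040 + sqrt(10)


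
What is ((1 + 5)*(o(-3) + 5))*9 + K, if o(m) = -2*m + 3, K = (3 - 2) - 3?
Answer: 754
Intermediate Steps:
K = -2 (K = 1 - 3 = -2)
o(m) = 3 - 2*m
((1 + 5)*(o(-3) + 5))*9 + K = ((1 + 5)*((3 - 2*(-3)) + 5))*9 - 2 = (6*((3 + 6) + 5))*9 - 2 = (6*(9 + 5))*9 - 2 = (6*14)*9 - 2 = 84*9 - 2 = 756 - 2 = 754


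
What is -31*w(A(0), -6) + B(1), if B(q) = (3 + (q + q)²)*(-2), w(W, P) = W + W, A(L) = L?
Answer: -14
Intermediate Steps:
w(W, P) = 2*W
B(q) = -6 - 8*q² (B(q) = (3 + (2*q)²)*(-2) = (3 + 4*q²)*(-2) = -6 - 8*q²)
-31*w(A(0), -6) + B(1) = -62*0 + (-6 - 8*1²) = -31*0 + (-6 - 8*1) = 0 + (-6 - 8) = 0 - 14 = -14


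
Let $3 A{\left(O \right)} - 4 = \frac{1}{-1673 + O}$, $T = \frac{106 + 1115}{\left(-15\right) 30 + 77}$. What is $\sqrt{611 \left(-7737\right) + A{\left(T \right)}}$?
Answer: $\frac{i \sqrt{665309287654863690}}{375150} \approx 2174.2 i$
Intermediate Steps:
$T = - \frac{1221}{373}$ ($T = \frac{1221}{-450 + 77} = \frac{1221}{-373} = 1221 \left(- \frac{1}{373}\right) = - \frac{1221}{373} \approx -3.2735$)
$A{\left(O \right)} = \frac{4}{3} + \frac{1}{3 \left(-1673 + O\right)}$
$\sqrt{611 \left(-7737\right) + A{\left(T \right)}} = \sqrt{611 \left(-7737\right) + \frac{-6691 + 4 \left(- \frac{1221}{373}\right)}{3 \left(-1673 - \frac{1221}{373}\right)}} = \sqrt{-4727307 + \frac{-6691 - \frac{4884}{373}}{3 \left(- \frac{625250}{373}\right)}} = \sqrt{-4727307 + \frac{1}{3} \left(- \frac{373}{625250}\right) \left(- \frac{2500627}{373}\right)} = \sqrt{-4727307 + \frac{2500627}{1875750}} = \sqrt{- \frac{8867243604623}{1875750}} = \frac{i \sqrt{665309287654863690}}{375150}$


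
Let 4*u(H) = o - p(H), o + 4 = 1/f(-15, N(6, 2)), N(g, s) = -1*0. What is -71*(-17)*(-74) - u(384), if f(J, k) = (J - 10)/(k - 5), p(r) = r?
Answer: -1784421/20 ≈ -89221.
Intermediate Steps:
N(g, s) = 0
f(J, k) = (-10 + J)/(-5 + k)
o = -19/5 (o = -4 + 1/((-10 - 15)/(-5 + 0)) = -4 + 1/(-25/(-5)) = -4 + 1/(-⅕*(-25)) = -4 + 1/5 = -4 + ⅕ = -19/5 ≈ -3.8000)
u(H) = -19/20 - H/4 (u(H) = (-19/5 - H)/4 = -19/20 - H/4)
-71*(-17)*(-74) - u(384) = -71*(-17)*(-74) - (-19/20 - ¼*384) = 1207*(-74) - (-19/20 - 96) = -89318 - 1*(-1939/20) = -89318 + 1939/20 = -1784421/20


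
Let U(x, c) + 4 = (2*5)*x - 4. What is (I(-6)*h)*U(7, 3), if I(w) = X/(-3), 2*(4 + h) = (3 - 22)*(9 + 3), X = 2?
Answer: 14632/3 ≈ 4877.3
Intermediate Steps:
U(x, c) = -8 + 10*x (U(x, c) = -4 + ((2*5)*x - 4) = -4 + (10*x - 4) = -4 + (-4 + 10*x) = -8 + 10*x)
h = -118 (h = -4 + ((3 - 22)*(9 + 3))/2 = -4 + (-19*12)/2 = -4 + (½)*(-228) = -4 - 114 = -118)
I(w) = -⅔ (I(w) = 2/(-3) = 2*(-⅓) = -⅔)
(I(-6)*h)*U(7, 3) = (-⅔*(-118))*(-8 + 10*7) = 236*(-8 + 70)/3 = (236/3)*62 = 14632/3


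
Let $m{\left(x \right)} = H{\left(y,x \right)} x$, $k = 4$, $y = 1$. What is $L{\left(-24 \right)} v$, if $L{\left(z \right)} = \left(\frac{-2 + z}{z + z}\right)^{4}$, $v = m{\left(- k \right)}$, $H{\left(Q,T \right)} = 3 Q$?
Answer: $- \frac{28561}{27648} \approx -1.033$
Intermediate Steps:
$m{\left(x \right)} = 3 x$ ($m{\left(x \right)} = 3 \cdot 1 x = 3 x$)
$v = -12$ ($v = 3 \left(\left(-1\right) 4\right) = 3 \left(-4\right) = -12$)
$L{\left(z \right)} = \frac{\left(-2 + z\right)^{4}}{16 z^{4}}$ ($L{\left(z \right)} = \left(\frac{-2 + z}{2 z}\right)^{4} = \frac{\left(-2 + z\right)^{4}}{16 z^{4}}$)
$L{\left(-24 \right)} v = \frac{\left(-2 - 24\right)^{4}}{16 \cdot 331776} \left(-12\right) = \frac{1}{16} \cdot \frac{1}{331776} \left(-26\right)^{4} \left(-12\right) = \frac{1}{16} \cdot \frac{1}{331776} \cdot 456976 \left(-12\right) = \frac{28561}{331776} \left(-12\right) = - \frac{28561}{27648}$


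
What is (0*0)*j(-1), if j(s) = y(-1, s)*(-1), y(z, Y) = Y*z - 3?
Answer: 0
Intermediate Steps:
y(z, Y) = -3 + Y*z
j(s) = 3 + s (j(s) = (-3 + s*(-1))*(-1) = (-3 - s)*(-1) = 3 + s)
(0*0)*j(-1) = (0*0)*(3 - 1) = 0*2 = 0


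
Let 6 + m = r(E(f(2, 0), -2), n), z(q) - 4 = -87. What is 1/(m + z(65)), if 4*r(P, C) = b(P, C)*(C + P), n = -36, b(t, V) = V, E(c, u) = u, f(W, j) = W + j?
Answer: 1/253 ≈ 0.0039526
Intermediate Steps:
z(q) = -83 (z(q) = 4 - 87 = -83)
r(P, C) = C*(C + P)/4 (r(P, C) = (C*(C + P))/4 = C*(C + P)/4)
m = 336 (m = -6 + (¼)*(-36)*(-36 - 2) = -6 + (¼)*(-36)*(-38) = -6 + 342 = 336)
1/(m + z(65)) = 1/(336 - 83) = 1/253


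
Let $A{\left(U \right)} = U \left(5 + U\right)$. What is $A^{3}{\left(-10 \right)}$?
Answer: $125000$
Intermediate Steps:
$A^{3}{\left(-10 \right)} = \left(- 10 \left(5 - 10\right)\right)^{3} = \left(\left(-10\right) \left(-5\right)\right)^{3} = 50^{3} = 125000$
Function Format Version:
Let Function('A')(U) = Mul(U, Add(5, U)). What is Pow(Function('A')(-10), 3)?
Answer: 125000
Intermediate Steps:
Pow(Function('A')(-10), 3) = Pow(Mul(-10, Add(5, -10)), 3) = Pow(Mul(-10, -5), 3) = Pow(50, 3) = 125000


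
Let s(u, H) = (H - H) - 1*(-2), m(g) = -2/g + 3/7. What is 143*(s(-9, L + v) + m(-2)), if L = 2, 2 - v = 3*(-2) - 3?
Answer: 3432/7 ≈ 490.29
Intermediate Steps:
v = 11 (v = 2 - (3*(-2) - 3) = 2 - (-6 - 3) = 2 - 1*(-9) = 2 + 9 = 11)
m(g) = 3/7 - 2/g (m(g) = -2/g + 3*(⅐) = -2/g + 3/7 = 3/7 - 2/g)
s(u, H) = 2 (s(u, H) = 0 + 2 = 2)
143*(s(-9, L + v) + m(-2)) = 143*(2 + (3/7 - 2/(-2))) = 143*(2 + (3/7 - 2*(-½))) = 143*(2 + (3/7 + 1)) = 143*(2 + 10/7) = 143*(24/7) = 3432/7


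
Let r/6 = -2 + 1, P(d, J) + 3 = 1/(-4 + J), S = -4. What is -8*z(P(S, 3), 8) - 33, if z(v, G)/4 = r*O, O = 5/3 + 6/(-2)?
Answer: -289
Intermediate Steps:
P(d, J) = -3 + 1/(-4 + J)
O = -4/3 (O = 5*(⅓) + 6*(-½) = 5/3 - 3 = -4/3 ≈ -1.3333)
r = -6 (r = 6*(-2 + 1) = 6*(-1) = -6)
z(v, G) = 32 (z(v, G) = 4*(-6*(-4/3)) = 4*8 = 32)
-8*z(P(S, 3), 8) - 33 = -8*32 - 33 = -256 - 33 = -289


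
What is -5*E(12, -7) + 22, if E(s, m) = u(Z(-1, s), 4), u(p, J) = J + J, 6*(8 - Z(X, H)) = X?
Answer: -18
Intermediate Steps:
Z(X, H) = 8 - X/6
u(p, J) = 2*J
E(s, m) = 8 (E(s, m) = 2*4 = 8)
-5*E(12, -7) + 22 = -5*8 + 22 = -40 + 22 = -18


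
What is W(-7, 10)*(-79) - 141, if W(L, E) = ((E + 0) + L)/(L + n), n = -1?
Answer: -891/8 ≈ -111.38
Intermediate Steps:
W(L, E) = (E + L)/(-1 + L) (W(L, E) = ((E + 0) + L)/(L - 1) = (E + L)/(-1 + L))
W(-7, 10)*(-79) - 141 = ((10 - 7)/(-1 - 7))*(-79) - 141 = (3/(-8))*(-79) - 141 = -⅛*3*(-79) - 141 = -3/8*(-79) - 141 = 237/8 - 141 = -891/8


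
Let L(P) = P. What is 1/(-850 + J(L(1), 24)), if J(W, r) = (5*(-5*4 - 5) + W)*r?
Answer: -1/3826 ≈ -0.00026137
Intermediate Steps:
J(W, r) = r*(-125 + W) (J(W, r) = (5*(-20 - 5) + W)*r = (5*(-25) + W)*r = (-125 + W)*r = r*(-125 + W))
1/(-850 + J(L(1), 24)) = 1/(-850 + 24*(-125 + 1)) = 1/(-850 + 24*(-124)) = 1/(-850 - 2976) = 1/(-3826) = -1/3826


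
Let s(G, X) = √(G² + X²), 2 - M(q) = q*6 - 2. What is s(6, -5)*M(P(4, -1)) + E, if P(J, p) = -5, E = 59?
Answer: 59 + 34*√61 ≈ 324.55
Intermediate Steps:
M(q) = 4 - 6*q (M(q) = 2 - (q*6 - 2) = 2 - (6*q - 2) = 2 - (-2 + 6*q) = 2 + (2 - 6*q) = 4 - 6*q)
s(6, -5)*M(P(4, -1)) + E = √(6² + (-5)²)*(4 - 6*(-5)) + 59 = √(36 + 25)*(4 + 30) + 59 = √61*34 + 59 = 34*√61 + 59 = 59 + 34*√61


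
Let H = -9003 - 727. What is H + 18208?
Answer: 8478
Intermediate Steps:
H = -9730
H + 18208 = -9730 + 18208 = 8478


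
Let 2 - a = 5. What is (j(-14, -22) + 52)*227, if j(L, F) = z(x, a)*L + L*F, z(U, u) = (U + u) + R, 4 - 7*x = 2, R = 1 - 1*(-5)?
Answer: 71278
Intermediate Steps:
a = -3 (a = 2 - 1*5 = 2 - 5 = -3)
R = 6 (R = 1 + 5 = 6)
x = 2/7 (x = 4/7 - ⅐*2 = 4/7 - 2/7 = 2/7 ≈ 0.28571)
z(U, u) = 6 + U + u (z(U, u) = (U + u) + 6 = 6 + U + u)
j(L, F) = 23*L/7 + F*L (j(L, F) = (6 + 2/7 - 3)*L + L*F = 23*L/7 + F*L)
(j(-14, -22) + 52)*227 = ((⅐)*(-14)*(23 + 7*(-22)) + 52)*227 = ((⅐)*(-14)*(23 - 154) + 52)*227 = ((⅐)*(-14)*(-131) + 52)*227 = (262 + 52)*227 = 314*227 = 71278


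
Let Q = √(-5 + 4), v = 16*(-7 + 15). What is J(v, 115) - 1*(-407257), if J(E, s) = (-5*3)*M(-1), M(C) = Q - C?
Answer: 407242 - 15*I ≈ 4.0724e+5 - 15.0*I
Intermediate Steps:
v = 128 (v = 16*8 = 128)
Q = I (Q = √(-1) = I ≈ 1.0*I)
M(C) = I - C
J(E, s) = -15 - 15*I (J(E, s) = (-5*3)*(I - 1*(-1)) = -15*(I + 1) = -15*(1 + I) = -15 - 15*I)
J(v, 115) - 1*(-407257) = (-15 - 15*I) - 1*(-407257) = (-15 - 15*I) + 407257 = 407242 - 15*I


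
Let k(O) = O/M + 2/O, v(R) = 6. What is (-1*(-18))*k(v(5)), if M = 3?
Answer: 42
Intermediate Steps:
k(O) = 2/O + O/3 (k(O) = O/3 + 2/O = 2/O + O/3)
(-1*(-18))*k(v(5)) = (-1*(-18))*(2/6 + (⅓)*6) = 18*(2*(⅙) + 2) = 18*(⅓ + 2) = 18*(7/3) = 42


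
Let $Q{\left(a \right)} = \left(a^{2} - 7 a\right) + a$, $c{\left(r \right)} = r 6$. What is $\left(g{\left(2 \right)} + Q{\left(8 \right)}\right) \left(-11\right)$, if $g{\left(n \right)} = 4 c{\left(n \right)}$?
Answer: $-704$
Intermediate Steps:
$c{\left(r \right)} = 6 r$
$g{\left(n \right)} = 24 n$ ($g{\left(n \right)} = 4 \cdot 6 n = 24 n$)
$Q{\left(a \right)} = a^{2} - 6 a$
$\left(g{\left(2 \right)} + Q{\left(8 \right)}\right) \left(-11\right) = \left(24 \cdot 2 + 8 \left(-6 + 8\right)\right) \left(-11\right) = \left(48 + 8 \cdot 2\right) \left(-11\right) = \left(48 + 16\right) \left(-11\right) = 64 \left(-11\right) = -704$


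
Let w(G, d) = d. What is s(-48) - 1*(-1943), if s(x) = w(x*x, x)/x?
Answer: 1944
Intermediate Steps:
s(x) = 1 (s(x) = x/x = 1)
s(-48) - 1*(-1943) = 1 - 1*(-1943) = 1 + 1943 = 1944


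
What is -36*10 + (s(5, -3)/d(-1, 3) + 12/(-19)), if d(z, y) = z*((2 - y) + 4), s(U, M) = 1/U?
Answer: -102799/285 ≈ -360.70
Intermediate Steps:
d(z, y) = z*(6 - y)
-36*10 + (s(5, -3)/d(-1, 3) + 12/(-19)) = -36*10 + (1/(5*((-(6 - 1*3)))) + 12/(-19)) = -360 + (1/(5*((-(6 - 3)))) + 12*(-1/19)) = -360 + (1/(5*((-1*3))) - 12/19) = -360 + ((⅕)/(-3) - 12/19) = -360 + ((⅕)*(-⅓) - 12/19) = -360 + (-1/15 - 12/19) = -360 - 199/285 = -102799/285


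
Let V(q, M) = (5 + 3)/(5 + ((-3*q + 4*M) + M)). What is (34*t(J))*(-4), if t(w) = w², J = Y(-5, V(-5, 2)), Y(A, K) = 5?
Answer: -3400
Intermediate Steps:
V(q, M) = 8/(5 - 3*q + 5*M) (V(q, M) = 8/(5 + (-3*q + 5*M)) = 8/(5 - 3*q + 5*M))
J = 5
(34*t(J))*(-4) = (34*5²)*(-4) = (34*25)*(-4) = 850*(-4) = -3400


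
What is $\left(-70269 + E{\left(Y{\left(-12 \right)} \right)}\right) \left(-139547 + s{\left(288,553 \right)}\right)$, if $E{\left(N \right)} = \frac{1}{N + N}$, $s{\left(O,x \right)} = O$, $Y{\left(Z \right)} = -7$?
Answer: $\frac{136998408653}{14} \approx 9.7856 \cdot 10^{9}$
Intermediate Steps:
$E{\left(N \right)} = \frac{1}{2 N}$
$\left(-70269 + E{\left(Y{\left(-12 \right)} \right)}\right) \left(-139547 + s{\left(288,553 \right)}\right) = \left(-70269 + \frac{1}{2 \left(-7\right)}\right) \left(-139547 + 288\right) = \left(-70269 + \frac{1}{2} \left(- \frac{1}{7}\right)\right) \left(-139259\right) = \left(-70269 - \frac{1}{14}\right) \left(-139259\right) = \left(- \frac{983767}{14}\right) \left(-139259\right) = \frac{136998408653}{14}$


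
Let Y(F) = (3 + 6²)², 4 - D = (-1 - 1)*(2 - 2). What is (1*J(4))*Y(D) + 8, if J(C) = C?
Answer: 6092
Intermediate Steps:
D = 4 (D = 4 - (-1 - 1)*(2 - 2) = 4 - (-2)*0 = 4 - 1*0 = 4 + 0 = 4)
Y(F) = 1521 (Y(F) = (3 + 36)² = 39² = 1521)
(1*J(4))*Y(D) + 8 = (1*4)*1521 + 8 = 4*1521 + 8 = 6084 + 8 = 6092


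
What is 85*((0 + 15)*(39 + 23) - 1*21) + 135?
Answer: 77400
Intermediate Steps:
85*((0 + 15)*(39 + 23) - 1*21) + 135 = 85*(15*62 - 21) + 135 = 85*(930 - 21) + 135 = 85*909 + 135 = 77265 + 135 = 77400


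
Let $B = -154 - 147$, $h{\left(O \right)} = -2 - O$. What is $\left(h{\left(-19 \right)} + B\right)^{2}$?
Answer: $80656$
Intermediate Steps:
$B = -301$
$\left(h{\left(-19 \right)} + B\right)^{2} = \left(\left(-2 - -19\right) - 301\right)^{2} = \left(\left(-2 + 19\right) - 301\right)^{2} = \left(17 - 301\right)^{2} = \left(-284\right)^{2} = 80656$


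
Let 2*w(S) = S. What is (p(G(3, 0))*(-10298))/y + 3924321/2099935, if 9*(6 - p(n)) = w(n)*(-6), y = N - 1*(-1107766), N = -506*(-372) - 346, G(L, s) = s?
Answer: 412900297376/226732081885 ≈ 1.8211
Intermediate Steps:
w(S) = S/2
N = 187886 (N = 188232 - 346 = 187886)
y = 1295652 (y = 187886 - 1*(-1107766) = 187886 + 1107766 = 1295652)
p(n) = 6 + n/3 (p(n) = 6 - n/2*(-6)/9 = 6 - (-1)*n/3 = 6 + n/3)
(p(G(3, 0))*(-10298))/y + 3924321/2099935 = ((6 + (⅓)*0)*(-10298))/1295652 + 3924321/2099935 = ((6 + 0)*(-10298))*(1/1295652) + 3924321*(1/2099935) = (6*(-10298))*(1/1295652) + 3924321/2099935 = -61788*1/1295652 + 3924321/2099935 = -5149/107971 + 3924321/2099935 = 412900297376/226732081885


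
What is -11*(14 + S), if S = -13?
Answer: -11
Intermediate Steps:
-11*(14 + S) = -11*(14 - 13) = -11*1 = -11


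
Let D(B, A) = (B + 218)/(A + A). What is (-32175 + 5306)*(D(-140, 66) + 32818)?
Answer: -19399659821/22 ≈ -8.8180e+8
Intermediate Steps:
D(B, A) = (218 + B)/(2*A) (D(B, A) = (218 + B)/((2*A)) = (218 + B)*(1/(2*A)) = (218 + B)/(2*A))
(-32175 + 5306)*(D(-140, 66) + 32818) = (-32175 + 5306)*((½)*(218 - 140)/66 + 32818) = -26869*((½)*(1/66)*78 + 32818) = -26869*(13/22 + 32818) = -26869*722009/22 = -19399659821/22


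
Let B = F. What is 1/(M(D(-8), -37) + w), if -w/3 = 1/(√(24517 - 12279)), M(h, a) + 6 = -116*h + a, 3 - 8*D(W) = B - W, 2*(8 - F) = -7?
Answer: 19213660/3770680703 + 24*√12238/3770680703 ≈ 0.0050962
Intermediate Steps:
F = 23/2 (F = 8 - ½*(-7) = 8 + 7/2 = 23/2 ≈ 11.500)
B = 23/2 ≈ 11.500
D(W) = -17/16 + W/8 (D(W) = 3/8 - (23/2 - W)/8 = 3/8 + (-23/16 + W/8) = -17/16 + W/8)
M(h, a) = -6 + a - 116*h (M(h, a) = -6 + (-116*h + a) = -6 + (a - 116*h) = -6 + a - 116*h)
w = -3*√12238/12238 (w = -3/√(24517 - 12279) = -3*√12238/12238 ≈ -0.027119)
1/(M(D(-8), -37) + w) = 1/((-6 - 37 - 116*(-17/16 + (⅛)*(-8))) - 3*√12238/12238) = 1/((-6 - 37 - 116*(-17/16 - 1)) - 3*√12238/12238) = 1/((-6 - 37 - 116*(-33/16)) - 3*√12238/12238) = 1/((-6 - 37 + 957/4) - 3*√12238/12238) = 1/(785/4 - 3*√12238/12238)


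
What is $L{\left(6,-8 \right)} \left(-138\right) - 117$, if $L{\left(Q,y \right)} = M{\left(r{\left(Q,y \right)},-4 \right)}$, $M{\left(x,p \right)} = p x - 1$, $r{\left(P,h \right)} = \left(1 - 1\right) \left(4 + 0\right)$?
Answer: $21$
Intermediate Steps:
$r{\left(P,h \right)} = 0$ ($r{\left(P,h \right)} = 0 \cdot 4 = 0$)
$M{\left(x,p \right)} = -1 + p x$
$L{\left(Q,y \right)} = -1$ ($L{\left(Q,y \right)} = -1 - 0 = -1 + 0 = -1$)
$L{\left(6,-8 \right)} \left(-138\right) - 117 = \left(-1\right) \left(-138\right) - 117 = 138 - 117 = 21$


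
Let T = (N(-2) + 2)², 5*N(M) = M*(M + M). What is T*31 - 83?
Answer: 7969/25 ≈ 318.76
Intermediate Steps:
N(M) = 2*M²/5 (N(M) = (M*(M + M))/5 = (M*(2*M))/5 = (2*M²)/5 = 2*M²/5)
T = 324/25 (T = ((⅖)*(-2)² + 2)² = ((⅖)*4 + 2)² = (8/5 + 2)² = (18/5)² = 324/25 ≈ 12.960)
T*31 - 83 = (324/25)*31 - 83 = 10044/25 - 83 = 7969/25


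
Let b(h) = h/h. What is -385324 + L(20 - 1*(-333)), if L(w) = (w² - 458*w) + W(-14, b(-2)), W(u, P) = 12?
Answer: -422377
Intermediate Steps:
b(h) = 1
L(w) = 12 + w² - 458*w (L(w) = (w² - 458*w) + 12 = 12 + w² - 458*w)
-385324 + L(20 - 1*(-333)) = -385324 + (12 + (20 - 1*(-333))² - 458*(20 - 1*(-333))) = -385324 + (12 + (20 + 333)² - 458*(20 + 333)) = -385324 + (12 + 353² - 458*353) = -385324 + (12 + 124609 - 161674) = -385324 - 37053 = -422377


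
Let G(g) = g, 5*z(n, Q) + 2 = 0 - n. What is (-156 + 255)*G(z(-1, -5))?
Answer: -99/5 ≈ -19.800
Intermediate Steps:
z(n, Q) = -⅖ - n/5 (z(n, Q) = -⅖ + (0 - n)/5 = -⅖ + (-n)/5 = -⅖ - n/5)
(-156 + 255)*G(z(-1, -5)) = (-156 + 255)*(-⅖ - ⅕*(-1)) = 99*(-⅖ + ⅕) = 99*(-⅕) = -99/5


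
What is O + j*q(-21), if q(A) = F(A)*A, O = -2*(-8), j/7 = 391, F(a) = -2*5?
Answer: 574786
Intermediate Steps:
F(a) = -10
j = 2737 (j = 7*391 = 2737)
O = 16
q(A) = -10*A
O + j*q(-21) = 16 + 2737*(-10*(-21)) = 16 + 2737*210 = 16 + 574770 = 574786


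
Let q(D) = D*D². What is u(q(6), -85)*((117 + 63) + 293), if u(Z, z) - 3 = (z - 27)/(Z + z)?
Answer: 132913/131 ≈ 1014.6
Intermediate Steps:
q(D) = D³
u(Z, z) = 3 + (-27 + z)/(Z + z) (u(Z, z) = 3 + (z - 27)/(Z + z) = 3 + (-27 + z)/(Z + z))
u(q(6), -85)*((117 + 63) + 293) = ((-27 + 3*6³ + 4*(-85))/(6³ - 85))*((117 + 63) + 293) = ((-27 + 3*216 - 340)/(216 - 85))*(180 + 293) = ((-27 + 648 - 340)/131)*473 = ((1/131)*281)*473 = (281/131)*473 = 132913/131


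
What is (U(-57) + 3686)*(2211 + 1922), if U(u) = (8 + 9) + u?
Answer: 15068918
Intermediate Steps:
U(u) = 17 + u
(U(-57) + 3686)*(2211 + 1922) = ((17 - 57) + 3686)*(2211 + 1922) = (-40 + 3686)*4133 = 3646*4133 = 15068918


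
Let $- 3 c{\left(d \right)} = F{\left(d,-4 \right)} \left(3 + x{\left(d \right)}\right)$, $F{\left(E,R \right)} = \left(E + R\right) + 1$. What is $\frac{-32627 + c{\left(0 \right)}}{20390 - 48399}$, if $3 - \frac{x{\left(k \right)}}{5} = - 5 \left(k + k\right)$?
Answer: $\frac{32609}{28009} \approx 1.1642$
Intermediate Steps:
$F{\left(E,R \right)} = 1 + E + R$
$x{\left(k \right)} = 15 + 50 k$ ($x{\left(k \right)} = 15 - 5 \left(- 5 \left(k + k\right)\right) = 15 - 5 \left(- 5 \cdot 2 k\right) = 15 - 5 \left(- 10 k\right) = 15 + 50 k$)
$c{\left(d \right)} = - \frac{\left(-3 + d\right) \left(18 + 50 d\right)}{3}$ ($c{\left(d \right)} = - \frac{\left(1 + d - 4\right) \left(3 + \left(15 + 50 d\right)\right)}{3} = - \frac{\left(-3 + d\right) \left(18 + 50 d\right)}{3}$)
$\frac{-32627 + c{\left(0 \right)}}{20390 - 48399} = \frac{-32627 + \left(18 + 44 \cdot 0 - \frac{50 \cdot 0^{2}}{3}\right)}{20390 - 48399} = \frac{-32627 + \left(18 + 0 - 0\right)}{-28009} = \left(-32627 + \left(18 + 0 + 0\right)\right) \left(- \frac{1}{28009}\right) = \left(-32627 + 18\right) \left(- \frac{1}{28009}\right) = \left(-32609\right) \left(- \frac{1}{28009}\right) = \frac{32609}{28009}$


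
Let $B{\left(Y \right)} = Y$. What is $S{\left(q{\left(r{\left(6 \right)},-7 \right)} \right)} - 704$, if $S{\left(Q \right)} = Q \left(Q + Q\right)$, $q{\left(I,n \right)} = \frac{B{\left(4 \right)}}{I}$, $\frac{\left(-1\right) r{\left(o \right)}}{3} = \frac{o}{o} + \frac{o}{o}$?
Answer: $- \frac{6328}{9} \approx -703.11$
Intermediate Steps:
$r{\left(o \right)} = -6$ ($r{\left(o \right)} = - 3 \left(\frac{o}{o} + \frac{o}{o}\right) = - 3 \left(1 + 1\right) = \left(-3\right) 2 = -6$)
$q{\left(I,n \right)} = \frac{4}{I}$
$S{\left(Q \right)} = 2 Q^{2}$ ($S{\left(Q \right)} = Q 2 Q = 2 Q^{2}$)
$S{\left(q{\left(r{\left(6 \right)},-7 \right)} \right)} - 704 = 2 \left(\frac{4}{-6}\right)^{2} - 704 = 2 \left(4 \left(- \frac{1}{6}\right)\right)^{2} - 704 = 2 \left(- \frac{2}{3}\right)^{2} - 704 = 2 \cdot \frac{4}{9} - 704 = \frac{8}{9} - 704 = - \frac{6328}{9}$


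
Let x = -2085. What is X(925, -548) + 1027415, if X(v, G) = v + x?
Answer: 1026255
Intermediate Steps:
X(v, G) = -2085 + v (X(v, G) = v - 2085 = -2085 + v)
X(925, -548) + 1027415 = (-2085 + 925) + 1027415 = -1160 + 1027415 = 1026255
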